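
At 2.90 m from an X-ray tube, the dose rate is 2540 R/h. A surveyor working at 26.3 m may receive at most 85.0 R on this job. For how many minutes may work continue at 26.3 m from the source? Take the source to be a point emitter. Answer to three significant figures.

By the inverse-square law, rate at 26.3 m:
(2.90/26.3)² = 0.01216, so 2540 × 0.01216 = 30.89 R/h.
Stay time = 85.0 R ÷ 30.89 R/h = 2.752 h = 165.1 min.

165 min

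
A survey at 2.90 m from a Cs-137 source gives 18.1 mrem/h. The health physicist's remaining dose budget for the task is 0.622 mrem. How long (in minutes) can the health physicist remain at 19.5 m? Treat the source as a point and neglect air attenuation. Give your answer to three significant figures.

Intensity scales as (d₁/d₂)², so rate at 19.5 m:
(2.90/19.5)² = 0.02212, so 18.1 × 0.02212 = 0.4004 mrem/h.
Stay time = 0.622 mrem ÷ 0.4004 mrem/h = 1.553 h = 93.18 min.

93.2 min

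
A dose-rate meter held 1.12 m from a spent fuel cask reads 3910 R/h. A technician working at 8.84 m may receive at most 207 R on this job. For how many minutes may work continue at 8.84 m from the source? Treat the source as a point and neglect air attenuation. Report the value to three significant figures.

Intensity scales as (d₁/d₂)², so rate at 8.84 m:
3910 × (1.12/8.84)² = 3910 × 0.01605 = 62.76 R/h.
Stay time = 207 R ÷ 62.76 R/h = 3.298 h = 197.9 min.

198 min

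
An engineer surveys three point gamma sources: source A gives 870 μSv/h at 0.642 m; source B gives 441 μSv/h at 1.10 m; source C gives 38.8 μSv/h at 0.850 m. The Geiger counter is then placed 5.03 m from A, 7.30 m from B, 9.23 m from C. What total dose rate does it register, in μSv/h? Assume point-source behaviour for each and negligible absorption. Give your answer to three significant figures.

Each source contributes Iᵢ·(dᵢ/rᵢ)²; contributions add.
A: 870 × (0.642/5.03)² = 14.17 μSv/h
B: 441 × (1.10/7.30)² = 10.01 μSv/h
C: 38.8 × (0.850/9.23)² = 0.3291 μSv/h
Total = 14.17 + 10.01 + 0.3291 = 24.51 μSv/h.

24.5 μSv/h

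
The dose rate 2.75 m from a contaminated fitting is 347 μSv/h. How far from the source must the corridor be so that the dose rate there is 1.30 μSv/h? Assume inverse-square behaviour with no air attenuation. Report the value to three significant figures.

Applying the 1/r² law, d₂ = d₁·√(I₁/I₂).
I₁/I₂ = 347/1.30 = 266.9, so d₂ = 2.75 × √266.9 = 44.93 m.

44.9 m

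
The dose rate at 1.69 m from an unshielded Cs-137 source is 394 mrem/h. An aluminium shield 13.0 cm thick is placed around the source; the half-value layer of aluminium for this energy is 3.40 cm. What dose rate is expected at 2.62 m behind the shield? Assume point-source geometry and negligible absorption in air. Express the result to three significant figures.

11.6 mrem/h

Distance alone: 394 × (1.69/2.62)² = 394 × 0.4161 = 163.9 mrem/h.
Shield: 13.0/3.40 = 3.824 half-value layers → attenuation 2^(−3.824) = 0.07061.
Combined: 163.9 × 0.07061 = 11.57 mrem/h.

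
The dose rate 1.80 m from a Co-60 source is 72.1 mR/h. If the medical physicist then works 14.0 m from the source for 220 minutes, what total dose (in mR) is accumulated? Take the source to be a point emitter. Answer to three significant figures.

4.37 mR

Since intensity falls as 1/r², rate at 14.0 m:
72.1 × (1.80/14.0)² = 72.1 × 0.01653 = 1.192 mR/h.
Dose = rate × time = 1.192 mR/h × 3.667 h = 4.371 mR.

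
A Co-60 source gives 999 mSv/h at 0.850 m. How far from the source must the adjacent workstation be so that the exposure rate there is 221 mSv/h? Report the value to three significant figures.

Since intensity falls as 1/r², d₂ = d₁·√(I₁/I₂).
I₁/I₂ = 999/221 = 4.520, so d₂ = 0.850 × √4.520 = 1.807 m.

1.81 m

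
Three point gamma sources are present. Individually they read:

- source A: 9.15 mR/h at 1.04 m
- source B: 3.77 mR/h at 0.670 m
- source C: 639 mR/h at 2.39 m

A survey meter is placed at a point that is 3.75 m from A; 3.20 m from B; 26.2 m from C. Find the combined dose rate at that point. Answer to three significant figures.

By superposition, sum each source's inverse-square contribution:
A: 9.15 × (1.04/3.75)² = 0.7038 mR/h
B: 3.77 × (0.670/3.20)² = 0.1653 mR/h
C: 639 × (2.39/26.2)² = 5.317 mR/h
Total = 0.7038 + 0.1653 + 5.317 = 6.186 mR/h.

6.19 mR/h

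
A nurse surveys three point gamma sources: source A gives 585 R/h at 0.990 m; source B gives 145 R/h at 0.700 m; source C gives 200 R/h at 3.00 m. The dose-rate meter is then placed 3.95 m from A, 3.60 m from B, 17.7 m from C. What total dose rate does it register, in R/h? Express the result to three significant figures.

48.0 R/h

Each source contributes Iᵢ·(dᵢ/rᵢ)²; contributions add.
A: 585 × (0.990/3.95)² = 36.75 R/h
B: 145 × (0.700/3.60)² = 5.482 R/h
C: 200 × (3.00/17.7)² = 5.745 R/h
Total = 36.75 + 5.482 + 5.745 = 47.98 R/h.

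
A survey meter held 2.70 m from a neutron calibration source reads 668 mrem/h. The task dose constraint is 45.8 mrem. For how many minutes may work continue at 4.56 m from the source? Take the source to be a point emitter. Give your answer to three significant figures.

Using I₁d₁² = I₂d₂², rate at 4.56 m:
668 × (2.70/4.56)² = 668 × 0.3506 = 234.2 mrem/h.
Stay time = 45.8 mrem ÷ 234.2 mrem/h = 0.1956 h = 11.74 min.

11.7 min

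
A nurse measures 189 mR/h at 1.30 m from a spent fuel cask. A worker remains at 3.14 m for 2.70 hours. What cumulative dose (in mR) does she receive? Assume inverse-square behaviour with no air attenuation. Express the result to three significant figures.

Intensity scales as (d₁/d₂)², so rate at 3.14 m:
189 × (1.30/3.14)² = 189 × 0.1714 = 32.39 mR/h.
Dose = rate × time = 32.39 mR/h × 2.700 h = 87.45 mR.

87.5 mR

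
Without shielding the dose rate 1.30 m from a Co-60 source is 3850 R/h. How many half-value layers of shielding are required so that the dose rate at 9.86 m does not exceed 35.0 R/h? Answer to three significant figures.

At 9.86 m, distance alone gives (1.30/9.86)² = 0.01738, so 3850 × 0.01738 = 66.91 R/h.
Further attenuation needed: 66.91/35.0 = 1.912.
n = log₂(1.912) = 0.9351 half-value layers.

0.935 half-value layers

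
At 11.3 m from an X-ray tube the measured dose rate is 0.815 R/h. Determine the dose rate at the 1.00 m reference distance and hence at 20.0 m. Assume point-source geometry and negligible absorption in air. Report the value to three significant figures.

104 R/h; 0.260 R/h

Intensity scales as (d₁/d₂)², so
At 1.00 m: (11.3/1.00)² = 127.7, so 0.815 × 127.7 = 104.1 R/h
At 20.0 m: 104.1 × (1.00/20.0)² = 104.1 × 0.002500 = 0.2602 R/h.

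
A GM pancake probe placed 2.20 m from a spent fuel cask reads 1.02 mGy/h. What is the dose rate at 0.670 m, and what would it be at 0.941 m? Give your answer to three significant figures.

11.0 mGy/h; 5.58 mGy/h

Intensity scales as (d₁/d₂)², so
At 0.670 m: (2.20/0.670)² = 10.78, so 1.02 × 10.78 = 11.00 mGy/h
At 0.941 m: (0.670/0.941)² = 0.5070, so 11.00 × 0.5070 = 5.577 mGy/h.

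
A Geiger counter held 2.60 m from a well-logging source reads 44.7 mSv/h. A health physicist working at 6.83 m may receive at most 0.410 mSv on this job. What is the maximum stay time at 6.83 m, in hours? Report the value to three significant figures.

By the inverse-square law, rate at 6.83 m:
(2.60/6.83)² = 0.1449, so 44.7 × 0.1449 = 6.477 mSv/h.
Stay time = 0.410 mSv ÷ 6.477 mSv/h = 0.06330 h.

0.0633 h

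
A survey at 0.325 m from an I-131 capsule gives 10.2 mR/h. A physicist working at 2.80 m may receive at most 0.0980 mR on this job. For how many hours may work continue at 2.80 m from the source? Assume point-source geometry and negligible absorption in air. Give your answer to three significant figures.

Since intensity falls as 1/r², rate at 2.80 m:
(0.325/2.80)² = 0.01347, so 10.2 × 0.01347 = 0.1374 mR/h.
Stay time = 0.0980 mR ÷ 0.1374 mR/h = 0.7132 h.

0.713 h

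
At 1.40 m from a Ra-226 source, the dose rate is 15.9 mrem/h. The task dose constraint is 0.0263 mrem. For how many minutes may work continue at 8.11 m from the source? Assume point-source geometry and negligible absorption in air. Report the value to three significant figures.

3.33 min

Intensity scales as (d₁/d₂)², so rate at 8.11 m:
15.9 × (1.40/8.11)² = 15.9 × 0.02980 = 0.4738 mrem/h.
Stay time = 0.0263 mrem ÷ 0.4738 mrem/h = 0.05551 h = 3.331 min.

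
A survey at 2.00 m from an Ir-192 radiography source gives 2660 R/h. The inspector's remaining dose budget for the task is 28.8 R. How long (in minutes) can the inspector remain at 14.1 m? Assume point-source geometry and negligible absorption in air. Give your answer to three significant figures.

32.3 min

Since intensity falls as 1/r², rate at 14.1 m:
2660 × (2.00/14.1)² = 2660 × 0.02012 = 53.52 R/h.
Stay time = 28.8 R ÷ 53.52 R/h = 0.5381 h = 32.29 min.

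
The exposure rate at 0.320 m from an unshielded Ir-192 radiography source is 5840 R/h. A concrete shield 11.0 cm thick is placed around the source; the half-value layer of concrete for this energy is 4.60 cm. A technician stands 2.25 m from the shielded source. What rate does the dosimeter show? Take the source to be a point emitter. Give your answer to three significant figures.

Distance alone: 5840 × (0.320/2.25)² = 5840 × 0.02023 = 118.1 R/h.
Shield: 11.0/4.60 = 2.391 half-value layers → attenuation 2^(−2.391) = 0.1907.
Combined: 118.1 × 0.1907 = 22.52 R/h.

22.5 R/h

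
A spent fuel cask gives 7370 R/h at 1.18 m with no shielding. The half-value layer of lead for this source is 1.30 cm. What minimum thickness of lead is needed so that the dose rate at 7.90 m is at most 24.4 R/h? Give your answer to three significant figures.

3.58 cm

At 7.90 m, distance alone gives 7370 × (1.18/7.90)² = 7370 × 0.02231 = 164.4 R/h.
Further attenuation needed: 164.4/24.4 = 6.738.
n = log₂(6.738) = 2.752 half-value layers.
Thickness = 2.752 × 1.30 cm = 3.578 cm.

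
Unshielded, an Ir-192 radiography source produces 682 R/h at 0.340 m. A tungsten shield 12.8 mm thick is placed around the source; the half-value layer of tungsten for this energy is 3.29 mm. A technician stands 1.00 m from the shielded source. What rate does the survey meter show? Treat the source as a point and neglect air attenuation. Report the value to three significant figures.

5.32 R/h

Distance alone: (0.340/1.00)² = 0.1156, so 682 × 0.1156 = 78.84 R/h.
Shield: 12.8/3.29 = 3.891 half-value layers → attenuation 2^(−3.891) = 0.06741.
Combined: 78.84 × 0.06741 = 5.315 R/h.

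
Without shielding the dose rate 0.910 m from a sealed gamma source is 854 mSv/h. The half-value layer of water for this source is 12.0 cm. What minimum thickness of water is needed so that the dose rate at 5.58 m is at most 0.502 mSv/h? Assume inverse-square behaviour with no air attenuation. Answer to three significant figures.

At 5.58 m, distance alone gives 854 × (0.910/5.58)² = 854 × 0.02660 = 22.72 mSv/h.
Further attenuation needed: 22.72/0.502 = 45.26.
n = log₂(45.26) = 5.500 half-value layers.
Thickness = 5.500 × 12.0 cm = 66.00 cm.

66.0 cm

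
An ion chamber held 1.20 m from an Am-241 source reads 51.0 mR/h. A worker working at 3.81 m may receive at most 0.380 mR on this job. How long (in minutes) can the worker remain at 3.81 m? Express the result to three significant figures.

Applying the 1/r² law, rate at 3.81 m:
(1.20/3.81)² = 0.09920, so 51.0 × 0.09920 = 5.059 mR/h.
Stay time = 0.380 mR ÷ 5.059 mR/h = 0.07511 h = 4.507 min.

4.51 min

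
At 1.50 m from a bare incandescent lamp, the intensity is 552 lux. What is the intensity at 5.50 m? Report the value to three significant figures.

Using I₁d₁² = I₂d₂², the rate at 5.50 m is
552 × (1.50/5.50)² = 552 × 0.07438 = 41.06 lux.

41.1 lux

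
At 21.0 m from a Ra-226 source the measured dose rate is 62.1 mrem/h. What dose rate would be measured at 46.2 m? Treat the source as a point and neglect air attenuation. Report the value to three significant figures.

Intensity scales as (d₁/d₂)², so scaling from 21.0 m to 46.2 m:
(21.0/46.2)² = 0.2066, so 62.1 × 0.2066 = 12.83 mrem/h.

12.8 mrem/h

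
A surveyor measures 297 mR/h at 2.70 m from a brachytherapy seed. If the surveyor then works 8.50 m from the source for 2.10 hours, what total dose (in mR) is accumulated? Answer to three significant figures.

Since intensity falls as 1/r², rate at 8.50 m:
(2.70/8.50)² = 0.1009, so 297 × 0.1009 = 29.97 mR/h.
Dose = rate × time = 29.97 mR/h × 2.100 h = 62.94 mR.

62.9 mR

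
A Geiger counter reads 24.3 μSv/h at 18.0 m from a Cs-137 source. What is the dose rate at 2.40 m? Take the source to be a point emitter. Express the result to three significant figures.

Using I₁d₁² = I₂d₂², the rate at 2.40 m is
24.3 × (18.0/2.40)² = 24.3 × 56.25 = 1367 μSv/h.

1370 μSv/h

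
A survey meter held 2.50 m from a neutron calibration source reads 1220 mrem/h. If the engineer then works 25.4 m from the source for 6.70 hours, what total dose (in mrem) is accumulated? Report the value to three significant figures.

Since intensity falls as 1/r², rate at 25.4 m:
1220 × (2.50/25.4)² = 1220 × 0.009688 = 11.82 mrem/h.
Dose = rate × time = 11.82 mrem/h × 6.700 h = 79.19 mrem.

79.2 mrem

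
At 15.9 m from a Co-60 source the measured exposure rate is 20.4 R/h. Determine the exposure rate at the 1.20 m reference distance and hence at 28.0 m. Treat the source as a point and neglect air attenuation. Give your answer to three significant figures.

By the inverse-square law,
At 1.20 m: 20.4 × (15.9/1.20)² = 20.4 × 175.6 = 3582 R/h
At 28.0 m: 3582 × (1.20/28.0)² = 3582 × 0.001837 = 6.580 R/h.

3580 R/h; 6.58 R/h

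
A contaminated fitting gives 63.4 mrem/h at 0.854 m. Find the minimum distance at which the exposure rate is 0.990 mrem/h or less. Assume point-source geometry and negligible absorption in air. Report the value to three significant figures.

Applying the 1/r² law, d₂ = d₁·√(I₁/I₂).
I₁/I₂ = 63.4/0.990 = 64.04, so d₂ = 0.854 × √64.04 = 6.834 m.

6.83 m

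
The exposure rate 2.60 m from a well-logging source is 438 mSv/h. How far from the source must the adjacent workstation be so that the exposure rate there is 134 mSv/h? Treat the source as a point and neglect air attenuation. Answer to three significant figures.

Applying the 1/r² law, d₂ = d₁·√(I₁/I₂).
I₁/I₂ = 438/134 = 3.269, so d₂ = 2.60 × √3.269 = 4.701 m.

4.70 m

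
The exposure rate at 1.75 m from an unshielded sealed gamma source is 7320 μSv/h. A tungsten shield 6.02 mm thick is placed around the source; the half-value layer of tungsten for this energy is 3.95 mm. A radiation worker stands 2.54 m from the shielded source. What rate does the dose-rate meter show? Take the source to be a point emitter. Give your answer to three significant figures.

Distance alone: (1.75/2.54)² = 0.4747, so 7320 × 0.4747 = 3475 μSv/h.
Shield: 6.02/3.95 = 1.524 half-value layers → attenuation 2^(−1.524) = 0.3477.
Combined: 3475 × 0.3477 = 1208 μSv/h.

1210 μSv/h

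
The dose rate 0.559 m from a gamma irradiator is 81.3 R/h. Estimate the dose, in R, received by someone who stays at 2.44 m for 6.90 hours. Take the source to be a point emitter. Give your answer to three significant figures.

29.4 R

Intensity scales as (d₁/d₂)², so rate at 2.44 m:
81.3 × (0.559/2.44)² = 81.3 × 0.05249 = 4.267 R/h.
Dose = rate × time = 4.267 R/h × 6.900 h = 29.44 R.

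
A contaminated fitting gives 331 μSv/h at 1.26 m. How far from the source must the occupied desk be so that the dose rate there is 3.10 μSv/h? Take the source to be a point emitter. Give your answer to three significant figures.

13.0 m

Using I₁d₁² = I₂d₂², d₂ = d₁·√(I₁/I₂).
I₁/I₂ = 331/3.10 = 106.8, so d₂ = 1.26 × √106.8 = 13.02 m.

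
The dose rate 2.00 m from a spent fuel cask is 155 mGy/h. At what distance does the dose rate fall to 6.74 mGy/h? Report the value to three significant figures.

Applying the 1/r² law, d₂ = d₁·√(I₁/I₂).
I₁/I₂ = 155/6.74 = 23.00, so d₂ = 2.00 × √23.00 = 9.592 m.

9.59 m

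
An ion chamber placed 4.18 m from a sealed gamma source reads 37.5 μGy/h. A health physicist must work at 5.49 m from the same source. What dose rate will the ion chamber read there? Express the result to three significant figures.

21.7 μGy/h

Intensity scales as (d₁/d₂)², so scaling from 4.18 m to 5.49 m:
(4.18/5.49)² = 0.5797, so 37.5 × 0.5797 = 21.74 μGy/h.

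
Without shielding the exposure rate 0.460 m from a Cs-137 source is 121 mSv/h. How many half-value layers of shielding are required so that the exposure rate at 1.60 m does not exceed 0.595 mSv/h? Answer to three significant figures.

At 1.60 m, distance alone gives (0.460/1.60)² = 0.08266, so 121 × 0.08266 = 10.00 mSv/h.
Further attenuation needed: 10.00/0.595 = 16.81.
n = log₂(16.81) = 4.071 half-value layers.

4.07 half-value layers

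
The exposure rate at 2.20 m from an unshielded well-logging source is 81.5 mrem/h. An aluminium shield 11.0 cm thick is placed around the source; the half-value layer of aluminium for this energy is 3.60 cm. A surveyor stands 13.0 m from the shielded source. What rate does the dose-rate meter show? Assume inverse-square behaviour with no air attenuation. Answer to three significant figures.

Distance alone: (2.20/13.0)² = 0.02864, so 81.5 × 0.02864 = 2.334 mrem/h.
Shield: 11.0/3.60 = 3.056 half-value layers → attenuation 2^(−3.056) = 0.1202.
Combined: 2.334 × 0.1202 = 0.2805 mrem/h.

0.281 mrem/h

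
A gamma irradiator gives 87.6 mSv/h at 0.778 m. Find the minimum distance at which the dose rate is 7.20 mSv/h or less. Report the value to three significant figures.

By the inverse-square law, d₂ = d₁·√(I₁/I₂).
I₁/I₂ = 87.6/7.20 = 12.17, so d₂ = 0.778 × √12.17 = 2.714 m.

2.71 m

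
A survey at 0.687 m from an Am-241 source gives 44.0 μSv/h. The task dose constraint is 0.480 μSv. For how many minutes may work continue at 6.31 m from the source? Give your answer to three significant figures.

55.2 min

Intensity scales as (d₁/d₂)², so rate at 6.31 m:
44.0 × (0.687/6.31)² = 44.0 × 0.01185 = 0.5214 μSv/h.
Stay time = 0.480 μSv ÷ 0.5214 μSv/h = 0.9206 h = 55.24 min.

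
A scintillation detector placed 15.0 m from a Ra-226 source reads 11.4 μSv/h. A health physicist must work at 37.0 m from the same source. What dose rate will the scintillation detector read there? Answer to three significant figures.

1.87 μSv/h

Using I₁d₁² = I₂d₂², scaling from 15.0 m to 37.0 m:
(15.0/37.0)² = 0.1644, so 11.4 × 0.1644 = 1.874 μSv/h.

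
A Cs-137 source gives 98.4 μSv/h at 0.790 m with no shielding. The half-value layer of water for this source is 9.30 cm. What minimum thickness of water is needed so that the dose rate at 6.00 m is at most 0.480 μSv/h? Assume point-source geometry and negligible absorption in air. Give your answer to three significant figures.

At 6.00 m, distance alone gives (0.790/6.00)² = 0.01734, so 98.4 × 0.01734 = 1.706 μSv/h.
Further attenuation needed: 1.706/0.480 = 3.554.
n = log₂(3.554) = 1.829 half-value layers.
Thickness = 1.829 × 9.30 cm = 17.01 cm.

17.0 cm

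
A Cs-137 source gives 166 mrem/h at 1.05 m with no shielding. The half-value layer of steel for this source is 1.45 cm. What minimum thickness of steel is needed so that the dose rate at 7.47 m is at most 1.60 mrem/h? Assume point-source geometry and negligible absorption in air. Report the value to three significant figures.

At 7.47 m, distance alone gives (1.05/7.47)² = 0.01976, so 166 × 0.01976 = 3.280 mrem/h.
Further attenuation needed: 3.280/1.60 = 2.050.
n = log₂(2.050) = 1.036 half-value layers.
Thickness = 1.036 × 1.45 cm = 1.502 cm.

1.50 cm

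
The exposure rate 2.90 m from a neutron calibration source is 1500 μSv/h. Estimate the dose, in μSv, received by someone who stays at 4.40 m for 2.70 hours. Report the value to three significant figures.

1760 μSv

By the inverse-square law, rate at 4.40 m:
(2.90/4.40)² = 0.4344, so 1500 × 0.4344 = 651.6 μSv/h.
Dose = rate × time = 651.6 μSv/h × 2.700 h = 1759 μSv.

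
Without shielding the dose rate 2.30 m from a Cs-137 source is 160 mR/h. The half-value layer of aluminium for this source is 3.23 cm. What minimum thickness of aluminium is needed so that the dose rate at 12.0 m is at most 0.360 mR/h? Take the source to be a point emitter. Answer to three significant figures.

At 12.0 m, distance alone gives (2.30/12.0)² = 0.03674, so 160 × 0.03674 = 5.878 mR/h.
Further attenuation needed: 5.878/0.360 = 16.33.
n = log₂(16.33) = 4.029 half-value layers.
Thickness = 4.029 × 3.23 cm = 13.01 cm.

13.0 cm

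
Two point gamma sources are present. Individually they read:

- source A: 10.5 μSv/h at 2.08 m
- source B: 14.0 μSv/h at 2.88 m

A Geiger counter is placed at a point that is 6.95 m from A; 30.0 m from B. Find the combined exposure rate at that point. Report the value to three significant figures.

1.07 μSv/h

Each source contributes Iᵢ·(dᵢ/rᵢ)²; contributions add.
A: 10.5 × (2.08/6.95)² = 0.9405 μSv/h
B: 14.0 × (2.88/30.0)² = 0.1290 μSv/h
Total = 0.9405 + 0.1290 = 1.070 μSv/h.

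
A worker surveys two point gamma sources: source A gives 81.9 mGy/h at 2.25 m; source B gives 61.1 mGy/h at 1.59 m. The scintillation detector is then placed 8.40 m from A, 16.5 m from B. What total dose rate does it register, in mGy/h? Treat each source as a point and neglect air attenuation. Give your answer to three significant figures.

Each source contributes Iᵢ·(dᵢ/rᵢ)²; contributions add.
A: 81.9 × (2.25/8.40)² = 5.876 mGy/h
B: 61.1 × (1.59/16.5)² = 0.5674 mGy/h
Total = 5.876 + 0.5674 = 6.443 mGy/h.

6.44 mGy/h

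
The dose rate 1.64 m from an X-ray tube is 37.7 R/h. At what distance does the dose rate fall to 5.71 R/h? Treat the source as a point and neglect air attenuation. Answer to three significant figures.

4.21 m

Using I₁d₁² = I₂d₂², d₂ = d₁·√(I₁/I₂).
I₁/I₂ = 37.7/5.71 = 6.602, so d₂ = 1.64 × √6.602 = 4.214 m.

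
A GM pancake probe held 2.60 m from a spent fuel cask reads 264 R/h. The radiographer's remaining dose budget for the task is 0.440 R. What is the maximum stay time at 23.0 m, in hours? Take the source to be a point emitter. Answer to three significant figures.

Intensity scales as (d₁/d₂)², so rate at 23.0 m:
(2.60/23.0)² = 0.01278, so 264 × 0.01278 = 3.374 R/h.
Stay time = 0.440 R ÷ 3.374 R/h = 0.1304 h.

0.130 h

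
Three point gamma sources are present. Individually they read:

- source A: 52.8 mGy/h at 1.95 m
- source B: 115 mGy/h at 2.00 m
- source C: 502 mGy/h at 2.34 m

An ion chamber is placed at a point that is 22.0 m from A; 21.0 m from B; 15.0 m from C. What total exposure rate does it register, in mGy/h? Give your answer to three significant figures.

13.7 mGy/h

By superposition, sum each source's inverse-square contribution:
A: 52.8 × (1.95/22.0)² = 0.4148 mGy/h
B: 115 × (2.00/21.0)² = 1.043 mGy/h
C: 502 × (2.34/15.0)² = 12.22 mGy/h
Total = 0.4148 + 1.043 + 12.22 = 13.68 mGy/h.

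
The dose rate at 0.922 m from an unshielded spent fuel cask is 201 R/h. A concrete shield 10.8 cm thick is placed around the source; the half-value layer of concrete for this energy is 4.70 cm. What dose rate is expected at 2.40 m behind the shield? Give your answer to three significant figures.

Distance alone: (0.922/2.40)² = 0.1476, so 201 × 0.1476 = 29.67 R/h.
Shield: 10.8/4.70 = 2.298 half-value layers → attenuation 2^(−2.298) = 0.2033.
Combined: 29.67 × 0.2033 = 6.032 R/h.

6.03 R/h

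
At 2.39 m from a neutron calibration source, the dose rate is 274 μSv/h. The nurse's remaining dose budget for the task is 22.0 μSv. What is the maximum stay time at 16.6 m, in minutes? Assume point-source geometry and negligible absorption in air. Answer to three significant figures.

232 min

Intensity scales as (d₁/d₂)², so rate at 16.6 m:
(2.39/16.6)² = 0.02073, so 274 × 0.02073 = 5.680 μSv/h.
Stay time = 22.0 μSv ÷ 5.680 μSv/h = 3.873 h = 232.4 min.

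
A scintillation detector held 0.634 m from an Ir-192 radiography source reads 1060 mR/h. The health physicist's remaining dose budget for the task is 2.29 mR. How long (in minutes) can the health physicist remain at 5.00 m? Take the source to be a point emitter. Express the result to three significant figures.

8.06 min

Intensity scales as (d₁/d₂)², so rate at 5.00 m:
(0.634/5.00)² = 0.01608, so 1060 × 0.01608 = 17.04 mR/h.
Stay time = 2.29 mR ÷ 17.04 mR/h = 0.1344 h = 8.064 min.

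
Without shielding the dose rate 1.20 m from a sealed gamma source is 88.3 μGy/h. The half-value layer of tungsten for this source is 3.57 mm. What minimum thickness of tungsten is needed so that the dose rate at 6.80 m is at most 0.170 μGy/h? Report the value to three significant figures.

14.3 mm

At 6.80 m, distance alone gives (1.20/6.80)² = 0.03114, so 88.3 × 0.03114 = 2.750 μGy/h.
Further attenuation needed: 2.750/0.170 = 16.18.
n = log₂(16.18) = 4.016 half-value layers.
Thickness = 4.016 × 3.57 mm = 14.34 mm.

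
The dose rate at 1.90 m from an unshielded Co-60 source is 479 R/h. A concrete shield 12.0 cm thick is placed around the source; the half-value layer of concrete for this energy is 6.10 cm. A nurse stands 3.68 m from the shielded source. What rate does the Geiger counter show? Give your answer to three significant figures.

Distance alone: (1.90/3.68)² = 0.2666, so 479 × 0.2666 = 127.7 R/h.
Shield: 12.0/6.10 = 1.967 half-value layers → attenuation 2^(−1.967) = 0.2558.
Combined: 127.7 × 0.2558 = 32.67 R/h.

32.7 R/h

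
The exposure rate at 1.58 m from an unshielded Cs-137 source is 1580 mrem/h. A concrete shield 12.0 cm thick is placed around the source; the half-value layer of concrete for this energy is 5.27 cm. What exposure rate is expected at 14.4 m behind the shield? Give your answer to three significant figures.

3.92 mrem/h

Distance alone: 1580 × (1.58/14.4)² = 1580 × 0.01204 = 19.02 mrem/h.
Shield: 12.0/5.27 = 2.277 half-value layers → attenuation 2^(−2.277) = 0.2063.
Combined: 19.02 × 0.2063 = 3.924 mrem/h.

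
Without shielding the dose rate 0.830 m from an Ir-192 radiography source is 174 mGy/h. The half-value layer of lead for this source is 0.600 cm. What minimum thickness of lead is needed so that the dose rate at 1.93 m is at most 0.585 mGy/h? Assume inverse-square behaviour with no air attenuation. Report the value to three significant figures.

At 1.93 m, distance alone gives (0.830/1.93)² = 0.1849, so 174 × 0.1849 = 32.17 mGy/h.
Further attenuation needed: 32.17/0.585 = 54.99.
n = log₂(54.99) = 5.781 half-value layers.
Thickness = 5.781 × 0.600 cm = 3.469 cm.

3.47 cm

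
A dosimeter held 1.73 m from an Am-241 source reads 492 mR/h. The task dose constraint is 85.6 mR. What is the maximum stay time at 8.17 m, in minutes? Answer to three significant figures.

233 min

Applying the 1/r² law, rate at 8.17 m:
(1.73/8.17)² = 0.04484, so 492 × 0.04484 = 22.06 mR/h.
Stay time = 85.6 mR ÷ 22.06 mR/h = 3.880 h = 232.8 min.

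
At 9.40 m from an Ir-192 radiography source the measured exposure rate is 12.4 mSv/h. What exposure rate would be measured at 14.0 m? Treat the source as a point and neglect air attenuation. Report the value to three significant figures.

5.59 mSv/h

By the inverse-square law, scaling from 9.40 m to 14.0 m:
12.4 × (9.40/14.0)² = 12.4 × 0.4508 = 5.590 mSv/h.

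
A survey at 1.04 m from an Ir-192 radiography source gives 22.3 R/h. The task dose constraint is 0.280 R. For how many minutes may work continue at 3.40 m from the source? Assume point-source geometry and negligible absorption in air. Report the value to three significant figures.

Using I₁d₁² = I₂d₂², rate at 3.40 m:
22.3 × (1.04/3.40)² = 22.3 × 0.09356 = 2.086 R/h.
Stay time = 0.280 R ÷ 2.086 R/h = 0.1342 h = 8.052 min.

8.05 min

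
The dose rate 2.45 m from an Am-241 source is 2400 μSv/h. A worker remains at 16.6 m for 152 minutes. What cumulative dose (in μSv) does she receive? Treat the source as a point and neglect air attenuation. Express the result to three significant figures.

Since intensity falls as 1/r², rate at 16.6 m:
2400 × (2.45/16.6)² = 2400 × 0.02178 = 52.27 μSv/h.
Dose = rate × time = 52.27 μSv/h × 2.533 h = 132.4 μSv.

132 μSv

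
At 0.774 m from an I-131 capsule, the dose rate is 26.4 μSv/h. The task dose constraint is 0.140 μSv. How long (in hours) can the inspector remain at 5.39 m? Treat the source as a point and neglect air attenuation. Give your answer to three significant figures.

0.257 h

Using I₁d₁² = I₂d₂², rate at 5.39 m:
26.4 × (0.774/5.39)² = 26.4 × 0.02062 = 0.5444 μSv/h.
Stay time = 0.140 μSv ÷ 0.5444 μSv/h = 0.2572 h.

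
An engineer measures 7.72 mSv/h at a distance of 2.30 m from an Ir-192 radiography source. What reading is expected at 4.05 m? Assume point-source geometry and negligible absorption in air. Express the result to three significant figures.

2.49 mSv/h

By the inverse-square law, the rate at 4.05 m is
7.72 × (2.30/4.05)² = 7.72 × 0.3225 = 2.490 mSv/h.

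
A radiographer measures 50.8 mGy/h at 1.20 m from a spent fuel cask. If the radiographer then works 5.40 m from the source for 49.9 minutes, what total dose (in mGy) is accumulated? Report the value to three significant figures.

2.09 mGy

Since intensity falls as 1/r², rate at 5.40 m:
50.8 × (1.20/5.40)² = 50.8 × 0.04938 = 2.509 mGy/h.
Dose = rate × time = 2.509 mGy/h × 0.8317 h = 2.087 mGy.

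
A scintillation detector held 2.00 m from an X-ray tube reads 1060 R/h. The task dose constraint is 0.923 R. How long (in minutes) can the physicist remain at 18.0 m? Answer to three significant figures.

Since intensity falls as 1/r², rate at 18.0 m:
1060 × (2.00/18.0)² = 1060 × 0.01235 = 13.09 R/h.
Stay time = 0.923 R ÷ 13.09 R/h = 0.07051 h = 4.231 min.

4.23 min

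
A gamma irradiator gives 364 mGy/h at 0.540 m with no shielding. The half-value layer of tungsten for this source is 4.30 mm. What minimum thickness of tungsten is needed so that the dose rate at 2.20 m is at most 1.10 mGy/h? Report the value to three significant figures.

18.6 mm

At 2.20 m, distance alone gives 364 × (0.540/2.20)² = 364 × 0.06025 = 21.93 mGy/h.
Further attenuation needed: 21.93/1.10 = 19.94.
n = log₂(19.94) = 4.318 half-value layers.
Thickness = 4.318 × 4.30 mm = 18.57 mm.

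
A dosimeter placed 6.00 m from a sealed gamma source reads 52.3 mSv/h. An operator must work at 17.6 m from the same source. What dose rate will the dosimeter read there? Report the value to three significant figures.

Applying the 1/r² law, scaling from 6.00 m to 17.6 m:
52.3 × (6.00/17.6)² = 52.3 × 0.1162 = 6.077 mSv/h.

6.08 mSv/h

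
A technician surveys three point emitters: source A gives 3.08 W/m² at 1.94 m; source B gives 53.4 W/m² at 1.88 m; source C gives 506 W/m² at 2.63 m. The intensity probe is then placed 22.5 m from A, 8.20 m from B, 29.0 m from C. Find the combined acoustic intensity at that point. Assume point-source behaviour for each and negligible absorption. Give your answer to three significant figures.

Each source contributes Iᵢ·(dᵢ/rᵢ)²; contributions add.
A: 3.08 × (1.94/22.5)² = 0.02290 W/m²
B: 53.4 × (1.88/8.20)² = 2.807 W/m²
C: 506 × (2.63/29.0)² = 4.162 W/m²
Total = 0.02290 + 2.807 + 4.162 = 6.992 W/m².

6.99 W/m²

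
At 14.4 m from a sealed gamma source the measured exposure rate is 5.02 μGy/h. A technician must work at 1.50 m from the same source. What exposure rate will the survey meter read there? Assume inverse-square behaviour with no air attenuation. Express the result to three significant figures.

Since intensity falls as 1/r², scaling from 14.4 m to 1.50 m:
5.02 × (14.4/1.50)² = 5.02 × 92.16 = 462.6 μGy/h.

463 μGy/h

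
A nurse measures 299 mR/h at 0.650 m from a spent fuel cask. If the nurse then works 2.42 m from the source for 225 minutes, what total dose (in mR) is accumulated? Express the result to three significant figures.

80.9 mR

Intensity scales as (d₁/d₂)², so rate at 2.42 m:
(0.650/2.42)² = 0.07214, so 299 × 0.07214 = 21.57 mR/h.
Dose = rate × time = 21.57 mR/h × 3.750 h = 80.89 mR.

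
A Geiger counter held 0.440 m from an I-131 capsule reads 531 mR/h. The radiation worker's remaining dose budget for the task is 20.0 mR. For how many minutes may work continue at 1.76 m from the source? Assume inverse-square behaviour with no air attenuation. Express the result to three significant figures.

By the inverse-square law, rate at 1.76 m:
(0.440/1.76)² = 0.06250, so 531 × 0.06250 = 33.19 mR/h.
Stay time = 20.0 mR ÷ 33.19 mR/h = 0.6026 h = 36.16 min.

36.2 min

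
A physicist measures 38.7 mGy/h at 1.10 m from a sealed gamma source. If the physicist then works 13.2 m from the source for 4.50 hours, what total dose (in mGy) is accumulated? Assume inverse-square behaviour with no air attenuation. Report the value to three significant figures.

1.21 mGy

By the inverse-square law, rate at 13.2 m:
38.7 × (1.10/13.2)² = 38.7 × 0.006944 = 0.2687 mGy/h.
Dose = rate × time = 0.2687 mGy/h × 4.500 h = 1.209 mGy.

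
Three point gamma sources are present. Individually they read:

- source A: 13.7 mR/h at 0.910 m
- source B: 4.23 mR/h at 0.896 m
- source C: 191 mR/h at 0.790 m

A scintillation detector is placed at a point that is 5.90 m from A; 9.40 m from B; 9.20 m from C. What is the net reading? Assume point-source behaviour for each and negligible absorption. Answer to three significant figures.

By superposition, sum each source's inverse-square contribution:
A: 13.7 × (0.910/5.90)² = 0.3259 mR/h
B: 4.23 × (0.896/9.40)² = 0.03843 mR/h
C: 191 × (0.790/9.20)² = 1.408 mR/h
Total = 0.3259 + 0.03843 + 1.408 = 1.772 mR/h.

1.77 mR/h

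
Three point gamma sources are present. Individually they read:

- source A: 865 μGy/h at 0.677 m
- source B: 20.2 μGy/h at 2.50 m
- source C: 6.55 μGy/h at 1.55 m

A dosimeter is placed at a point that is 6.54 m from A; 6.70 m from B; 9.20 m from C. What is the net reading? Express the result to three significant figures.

Each source contributes Iᵢ·(dᵢ/rᵢ)²; contributions add.
A: 865 × (0.677/6.54)² = 9.269 μGy/h
B: 20.2 × (2.50/6.70)² = 2.812 μGy/h
C: 6.55 × (1.55/9.20)² = 0.1859 μGy/h
Total = 9.269 + 2.812 + 0.1859 = 12.27 μGy/h.

12.3 μGy/h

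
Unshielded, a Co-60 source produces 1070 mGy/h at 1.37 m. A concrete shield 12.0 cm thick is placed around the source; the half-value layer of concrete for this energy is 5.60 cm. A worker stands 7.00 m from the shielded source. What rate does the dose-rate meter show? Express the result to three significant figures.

Distance alone: (1.37/7.00)² = 0.03830, so 1070 × 0.03830 = 40.98 mGy/h.
Shield: 12.0/5.60 = 2.143 half-value layers → attenuation 2^(−2.143) = 0.2264.
Combined: 40.98 × 0.2264 = 9.278 mGy/h.

9.28 mGy/h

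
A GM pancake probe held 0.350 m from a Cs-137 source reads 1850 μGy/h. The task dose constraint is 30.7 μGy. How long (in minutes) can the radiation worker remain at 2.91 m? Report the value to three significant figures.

Intensity scales as (d₁/d₂)², so rate at 2.91 m:
1850 × (0.350/2.91)² = 1850 × 0.01447 = 26.77 μGy/h.
Stay time = 30.7 μGy ÷ 26.77 μGy/h = 1.147 h = 68.82 min.

68.8 min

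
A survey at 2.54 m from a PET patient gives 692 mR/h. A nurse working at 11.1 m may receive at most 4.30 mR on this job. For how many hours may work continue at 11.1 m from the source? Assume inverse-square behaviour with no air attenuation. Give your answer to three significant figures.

Intensity scales as (d₁/d₂)², so rate at 11.1 m:
(2.54/11.1)² = 0.05236, so 692 × 0.05236 = 36.23 mR/h.
Stay time = 4.30 mR ÷ 36.23 mR/h = 0.1187 h.

0.119 h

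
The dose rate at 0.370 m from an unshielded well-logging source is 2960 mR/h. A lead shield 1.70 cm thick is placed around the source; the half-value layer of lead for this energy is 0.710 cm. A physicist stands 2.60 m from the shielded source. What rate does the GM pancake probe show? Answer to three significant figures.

Distance alone: 2960 × (0.370/2.60)² = 2960 × 0.02025 = 59.94 mR/h.
Shield: 1.70/0.710 = 2.394 half-value layers → attenuation 2^(−2.394) = 0.1903.
Combined: 59.94 × 0.1903 = 11.41 mR/h.

11.4 mR/h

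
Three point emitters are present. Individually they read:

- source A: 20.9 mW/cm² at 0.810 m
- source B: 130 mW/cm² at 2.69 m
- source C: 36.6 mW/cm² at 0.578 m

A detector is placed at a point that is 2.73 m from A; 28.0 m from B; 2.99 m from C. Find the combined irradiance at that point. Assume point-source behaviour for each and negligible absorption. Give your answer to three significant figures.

By superposition, sum each source's inverse-square contribution:
A: 20.9 × (0.810/2.73)² = 1.840 mW/cm²
B: 130 × (2.69/28.0)² = 1.200 mW/cm²
C: 36.6 × (0.578/2.99)² = 1.368 mW/cm²
Total = 1.840 + 1.200 + 1.368 = 4.408 mW/cm².

4.41 mW/cm²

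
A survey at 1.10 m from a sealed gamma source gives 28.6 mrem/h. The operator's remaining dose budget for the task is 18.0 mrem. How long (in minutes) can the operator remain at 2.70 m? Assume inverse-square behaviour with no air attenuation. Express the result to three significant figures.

228 min

Since intensity falls as 1/r², rate at 2.70 m:
(1.10/2.70)² = 0.1660, so 28.6 × 0.1660 = 4.748 mrem/h.
Stay time = 18.0 mrem ÷ 4.748 mrem/h = 3.791 h = 227.5 min.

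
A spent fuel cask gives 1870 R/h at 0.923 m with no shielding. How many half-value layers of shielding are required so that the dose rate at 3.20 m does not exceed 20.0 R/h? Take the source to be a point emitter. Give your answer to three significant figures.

2.96 half-value layers

At 3.20 m, distance alone gives (0.923/3.20)² = 0.08320, so 1870 × 0.08320 = 155.6 R/h.
Further attenuation needed: 155.6/20.0 = 7.780.
n = log₂(7.780) = 2.960 half-value layers.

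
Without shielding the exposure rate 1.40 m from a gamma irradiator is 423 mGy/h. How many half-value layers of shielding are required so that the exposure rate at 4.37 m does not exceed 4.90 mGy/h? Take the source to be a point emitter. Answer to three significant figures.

3.15 half-value layers

At 4.37 m, distance alone gives 423 × (1.40/4.37)² = 423 × 0.1026 = 43.40 mGy/h.
Further attenuation needed: 43.40/4.90 = 8.857.
n = log₂(8.857) = 3.147 half-value layers.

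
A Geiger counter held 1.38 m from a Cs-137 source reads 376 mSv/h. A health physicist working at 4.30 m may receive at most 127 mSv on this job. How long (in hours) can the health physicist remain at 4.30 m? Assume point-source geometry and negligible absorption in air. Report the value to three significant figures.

3.28 h

Using I₁d₁² = I₂d₂², rate at 4.30 m:
(1.38/4.30)² = 0.1030, so 376 × 0.1030 = 38.73 mSv/h.
Stay time = 127 mSv ÷ 38.73 mSv/h = 3.279 h.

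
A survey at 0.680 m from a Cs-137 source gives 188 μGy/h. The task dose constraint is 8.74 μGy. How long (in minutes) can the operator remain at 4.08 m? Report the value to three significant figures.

100 min

By the inverse-square law, rate at 4.08 m:
188 × (0.680/4.08)² = 188 × 0.02778 = 5.223 μGy/h.
Stay time = 8.74 μGy ÷ 5.223 μGy/h = 1.673 h = 100.4 min.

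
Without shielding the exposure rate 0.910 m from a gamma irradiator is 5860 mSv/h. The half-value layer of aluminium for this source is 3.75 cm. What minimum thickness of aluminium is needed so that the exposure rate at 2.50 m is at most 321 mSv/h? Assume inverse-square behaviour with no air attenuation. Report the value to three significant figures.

At 2.50 m, distance alone gives 5860 × (0.910/2.50)² = 5860 × 0.1325 = 776.5 mSv/h.
Further attenuation needed: 776.5/321 = 2.419.
n = log₂(2.419) = 1.274 half-value layers.
Thickness = 1.274 × 3.75 cm = 4.777 cm.

4.78 cm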